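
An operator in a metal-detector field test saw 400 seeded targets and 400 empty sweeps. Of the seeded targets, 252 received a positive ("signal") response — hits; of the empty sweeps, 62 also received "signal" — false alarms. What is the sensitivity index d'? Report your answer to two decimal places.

H = 252/400 = 0.6300
FA = 62/400 = 0.1550
Φ⁻¹(H) = Φ⁻¹(0.6300) = 0.332
Φ⁻¹(FA) = Φ⁻¹(0.1550) = -1.015
d' = z(H) − z(FA) = 0.332 − (-1.015) = 1.347

d' = 1.35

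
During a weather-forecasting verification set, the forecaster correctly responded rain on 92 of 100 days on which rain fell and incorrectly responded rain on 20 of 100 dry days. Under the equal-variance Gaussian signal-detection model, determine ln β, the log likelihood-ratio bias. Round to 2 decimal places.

H = 92/100 = 0.9200
FA = 20/100 = 0.2000
z(0.9200) = 1.405, z(0.2000) = -0.842
ln β = −½·[z(H)² − z(FA)²] = −0.5 × (1.974 − 0.709) = -0.6325

ln β = -0.63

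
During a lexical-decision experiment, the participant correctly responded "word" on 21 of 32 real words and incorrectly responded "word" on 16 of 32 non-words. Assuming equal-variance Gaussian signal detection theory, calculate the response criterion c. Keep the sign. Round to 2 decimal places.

H = 21/32 = 0.6562
FA = 16/32 = 0.5000
Φ⁻¹(H) = 0.4021
Φ⁻¹(FA) = 0.0000
c = −½·[z(H) + z(FA)] = −0.5 × (0.4021 + 0.0000) = -0.20105

c = -0.20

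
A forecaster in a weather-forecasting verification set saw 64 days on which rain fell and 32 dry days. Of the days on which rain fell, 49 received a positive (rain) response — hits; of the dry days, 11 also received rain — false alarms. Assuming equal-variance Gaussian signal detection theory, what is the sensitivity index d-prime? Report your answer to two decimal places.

H = 49/64 = 0.7656
FA = 11/32 = 0.3438
z(H) = 0.724
z(FA) = -0.402
d' = z(H) − z(FA) = 0.724 − (-0.402) = 1.126

d-prime = 1.13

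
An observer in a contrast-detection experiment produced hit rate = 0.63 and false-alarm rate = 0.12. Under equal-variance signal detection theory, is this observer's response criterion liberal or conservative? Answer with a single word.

conservative

z(H) = 0.332, z(FA) = -1.175
c = −½·(z(H) + z(FA)) = 0.4215
c > 0 → conservative criterion (biased toward responding “no”).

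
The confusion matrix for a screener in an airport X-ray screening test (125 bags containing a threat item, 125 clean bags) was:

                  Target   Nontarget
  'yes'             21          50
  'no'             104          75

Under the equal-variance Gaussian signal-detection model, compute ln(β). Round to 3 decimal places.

H = 21/125 = 0.1680
FA = 50/125 = 0.4000
z(0.1680) = -0.9621, z(0.4000) = -0.2533
ln β = −½·[z(H)² − z(FA)²] = −0.5 × (0.9256 − 0.0642) = -0.4307

ln β = -0.431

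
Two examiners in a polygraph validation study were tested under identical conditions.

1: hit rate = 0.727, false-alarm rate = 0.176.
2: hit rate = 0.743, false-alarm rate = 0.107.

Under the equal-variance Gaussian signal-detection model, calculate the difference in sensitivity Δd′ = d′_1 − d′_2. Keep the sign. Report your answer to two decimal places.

1: z(0.727) = 0.604, z(0.176) = -0.931, d' = 1.535
2: z(0.743) = 0.653, z(0.107) = -1.243, d' = 1.896
Δd' = d'_1 − d'_2 = 1.535 − 1.896 = -0.361
2 has the higher sensitivity.

Δd′ = -0.36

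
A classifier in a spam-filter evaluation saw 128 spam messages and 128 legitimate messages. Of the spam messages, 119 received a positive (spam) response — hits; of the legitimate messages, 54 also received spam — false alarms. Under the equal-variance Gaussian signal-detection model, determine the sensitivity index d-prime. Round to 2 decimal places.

d-prime = 1.67

H = 119/128 = 0.9297
FA = 54/128 = 0.4219
z(H) = z(0.9297) = 1.4736
z(FA) = z(0.4219) = -0.1970
d' = z(H) − z(FA) = 1.4736 − (-0.1970) = 1.6706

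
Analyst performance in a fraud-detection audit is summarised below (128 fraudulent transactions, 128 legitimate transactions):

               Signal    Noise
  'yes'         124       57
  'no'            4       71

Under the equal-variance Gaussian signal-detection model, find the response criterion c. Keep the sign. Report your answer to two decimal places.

H = 124/128 = 0.9688
FA = 57/128 = 0.4453
z(H) = 1.8634
z(FA) = -0.1375
c = −½·[z(H) + z(FA)] = −0.5 × (1.8634 + (-0.1375)) = -0.86295
c < 0: the analyst has a liberal response bias.

c = -0.86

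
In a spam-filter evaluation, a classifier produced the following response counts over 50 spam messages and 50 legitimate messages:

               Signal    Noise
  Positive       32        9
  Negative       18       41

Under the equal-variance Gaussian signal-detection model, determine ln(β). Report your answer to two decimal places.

H = 32/50 = 0.6400
FA = 9/50 = 0.1800
z(H) = z(0.6400) = 0.358
z(FA) = z(0.1800) = -0.915
ln β = −½·[z(H)² − z(FA)²] = −0.5 × (0.128 − 0.837) = 0.3545

ln β = 0.35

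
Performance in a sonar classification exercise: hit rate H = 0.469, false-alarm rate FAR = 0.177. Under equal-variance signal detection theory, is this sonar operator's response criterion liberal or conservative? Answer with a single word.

conservative

z(H) = -0.078, z(FA) = -0.927
c = −½·(z(H) + z(FA)) = 0.5025
c > 0 → conservative criterion (biased toward responding “no”).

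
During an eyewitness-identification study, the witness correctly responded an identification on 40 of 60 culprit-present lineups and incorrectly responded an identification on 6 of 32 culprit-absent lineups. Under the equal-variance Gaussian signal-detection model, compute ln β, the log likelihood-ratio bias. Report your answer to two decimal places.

H = 40/60 = 0.6667
FA = 6/32 = 0.1875
Φ⁻¹(0.6667) = 0.431, Φ⁻¹(0.1875) = -0.887
ln β = −½·[z(H)² − z(FA)²] = −0.5 × (0.186 − 0.787) = 0.3005

ln β = 0.30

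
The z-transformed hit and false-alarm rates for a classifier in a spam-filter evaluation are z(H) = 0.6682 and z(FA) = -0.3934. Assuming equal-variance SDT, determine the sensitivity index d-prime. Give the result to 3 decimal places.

d-prime = 1.062

d' = z(H) − z(FA) = 0.6682 − (-0.3934) = 1.0616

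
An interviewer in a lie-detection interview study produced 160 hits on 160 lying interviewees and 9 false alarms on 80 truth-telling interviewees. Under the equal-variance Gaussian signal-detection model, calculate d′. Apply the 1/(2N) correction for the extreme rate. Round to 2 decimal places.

d′ = 3.95

The hit rate is 160/160 = 1, so apply the 1/(2N) correction: H → 1 − 1/(2·160) = 0.99687.
z(H) = z(0.99687) = 2.734
z(FA) = z(0.11250) = -1.213
d' = 2.734 − (-1.213) = 3.947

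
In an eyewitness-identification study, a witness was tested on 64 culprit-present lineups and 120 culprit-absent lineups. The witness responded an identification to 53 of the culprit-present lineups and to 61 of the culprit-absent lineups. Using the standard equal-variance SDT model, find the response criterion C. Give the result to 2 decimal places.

C = -0.48

H = 53/64 = 0.8281
FA = 61/120 = 0.5083
z(0.8281) = 0.947, z(0.5083) = 0.021
c = −½·[z(H) + z(FA)] = −0.5 × (0.947 + 0.021) = -0.484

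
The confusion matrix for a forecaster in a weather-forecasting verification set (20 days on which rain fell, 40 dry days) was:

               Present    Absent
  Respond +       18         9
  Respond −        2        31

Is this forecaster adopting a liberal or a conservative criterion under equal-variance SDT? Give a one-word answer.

liberal

z(H) = 1.282, z(FA) = -0.755
c = −½·(z(H) + z(FA)) = -0.2635
c < 0 → liberal criterion (biased toward responding “yes”).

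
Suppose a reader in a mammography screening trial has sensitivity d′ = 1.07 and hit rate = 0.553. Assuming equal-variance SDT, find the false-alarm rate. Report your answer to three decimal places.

false-alarm rate = 0.174

z(hit rate) = z(0.553) = 0.1332
z(FA) = z(H) − d' = 0.1332 − 1.07 = -0.9368
false-alarm rate = Φ(-0.9368) = 0.1744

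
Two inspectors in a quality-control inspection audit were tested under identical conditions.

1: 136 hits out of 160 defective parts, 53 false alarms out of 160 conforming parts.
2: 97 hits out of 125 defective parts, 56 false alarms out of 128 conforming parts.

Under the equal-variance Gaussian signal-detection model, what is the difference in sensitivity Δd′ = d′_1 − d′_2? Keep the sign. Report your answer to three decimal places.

1: z(0.8500) = 1.0364, z(0.3312) = -0.4366, d' = 1.4730
2: z(0.7760) = 0.7588, z(0.4375) = -0.1573, d' = 0.9161
Δd' = d'_1 − d'_2 = 1.4730 − 0.9161 = 0.5569
1 has the higher sensitivity.

Δd′ = 0.557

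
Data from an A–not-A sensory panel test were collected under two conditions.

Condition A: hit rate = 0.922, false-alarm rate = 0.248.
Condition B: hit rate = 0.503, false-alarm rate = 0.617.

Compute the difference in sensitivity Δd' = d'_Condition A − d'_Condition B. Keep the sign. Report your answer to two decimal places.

Condition A: z(0.922) = 1.419, z(0.248) = -0.681, d' = 2.100
Condition B: z(0.503) = 0.008, z(0.617) = 0.298, d' = -0.290
Δd' = d'_Condition A − d'_Condition B = 2.100 − (-0.290) = 2.390
Condition A has the higher sensitivity.

Δd' = 2.39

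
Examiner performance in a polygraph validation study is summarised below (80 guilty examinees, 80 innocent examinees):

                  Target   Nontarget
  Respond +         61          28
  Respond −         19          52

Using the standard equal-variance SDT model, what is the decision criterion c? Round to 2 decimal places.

c = -0.16

H = 61/80 = 0.7625
FA = 28/80 = 0.3500
Φ⁻¹(H) = Φ⁻¹(0.7625) = 0.714
Φ⁻¹(FA) = Φ⁻¹(0.3500) = -0.385
c = −½·[z(H) + z(FA)] = −0.5 × (0.714 + (-0.385)) = -0.1645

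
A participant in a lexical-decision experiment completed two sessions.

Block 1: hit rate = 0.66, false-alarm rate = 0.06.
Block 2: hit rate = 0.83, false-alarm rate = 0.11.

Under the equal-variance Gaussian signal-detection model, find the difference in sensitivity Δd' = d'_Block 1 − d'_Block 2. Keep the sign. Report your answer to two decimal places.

Δd' = -0.21

Block 1: z(0.66) = 0.412, z(0.06) = -1.555, d' = 1.967
Block 2: z(0.83) = 0.954, z(0.11) = -1.227, d' = 2.181
Δd' = d'_Block 1 − d'_Block 2 = 1.967 − 2.181 = -0.214
Block 2 has the higher sensitivity.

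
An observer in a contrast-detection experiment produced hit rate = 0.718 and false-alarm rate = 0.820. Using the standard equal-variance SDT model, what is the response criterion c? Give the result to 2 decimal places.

c = -0.75

z(0.718) = 0.5769, z(0.820) = 0.9154
c = −½·[z(H) + z(FA)] = −0.5 × (0.5769 + 0.9154) = -0.74615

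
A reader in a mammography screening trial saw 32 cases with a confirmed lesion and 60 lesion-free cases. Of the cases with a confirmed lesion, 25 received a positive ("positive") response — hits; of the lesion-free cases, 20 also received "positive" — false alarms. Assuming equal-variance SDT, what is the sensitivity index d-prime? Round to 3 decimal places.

H = 25/32 = 0.7812
FA = 20/60 = 0.3333
z(H) = z(0.7812) = 0.7763
z(FA) = z(0.3333) = -0.4308
d' = z(H) − z(FA) = 0.7763 − (-0.4308) = 1.2071

d-prime = 1.207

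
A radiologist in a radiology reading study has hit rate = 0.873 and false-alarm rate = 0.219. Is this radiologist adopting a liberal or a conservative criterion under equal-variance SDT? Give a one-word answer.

z(H) = 1.141, z(FA) = -0.776
c = −½·(z(H) + z(FA)) = -0.1825
c < 0 → liberal criterion (biased toward responding “yes”).

liberal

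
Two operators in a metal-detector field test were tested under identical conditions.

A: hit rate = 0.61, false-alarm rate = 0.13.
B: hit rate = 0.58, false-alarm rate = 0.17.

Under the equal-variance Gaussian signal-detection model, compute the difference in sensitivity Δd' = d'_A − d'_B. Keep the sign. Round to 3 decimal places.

Δd' = 0.250

A: z(0.61) = 0.2793, z(0.13) = -1.1264, d' = 1.4057
B: z(0.58) = 0.2019, z(0.17) = -0.9542, d' = 1.1561
Δd' = d'_A − d'_B = 1.4057 − 1.1561 = 0.2496
A has the higher sensitivity.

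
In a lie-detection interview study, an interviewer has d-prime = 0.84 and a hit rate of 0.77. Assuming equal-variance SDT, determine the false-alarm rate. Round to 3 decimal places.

z(hit rate) = z(0.77) = 0.7388
z(FA) = z(H) − d' = 0.7388 − 0.84 = -0.1012
false-alarm rate = Φ(-0.1012) = 0.4597

false-alarm rate = 0.460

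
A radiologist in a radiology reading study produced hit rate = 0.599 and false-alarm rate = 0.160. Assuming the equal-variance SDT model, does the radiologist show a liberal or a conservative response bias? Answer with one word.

conservative

z(H) = 0.251, z(FA) = -0.994
c = −½·(z(H) + z(FA)) = 0.3715
c > 0 → conservative criterion (biased toward responding “no”).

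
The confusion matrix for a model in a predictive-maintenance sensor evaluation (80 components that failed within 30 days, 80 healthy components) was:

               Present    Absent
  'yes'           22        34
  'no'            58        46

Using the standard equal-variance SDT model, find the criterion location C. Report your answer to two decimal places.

H = 22/80 = 0.2750
FA = 34/80 = 0.4250
z(H) = z(0.2750) = -0.5978
z(FA) = z(0.4250) = -0.1891
c = −½·[z(H) + z(FA)] = −0.5 × (-0.5978 + (-0.1891)) = 0.39345

C = 0.39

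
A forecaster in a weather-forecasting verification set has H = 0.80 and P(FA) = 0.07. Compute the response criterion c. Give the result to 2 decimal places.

c = 0.32

z(H) = 0.8416
z(FA) = -1.4758
c = −½·[z(H) + z(FA)] = −0.5 × (0.8416 + (-1.4758)) = 0.3171
c > 0: the forecaster has a conservative response bias.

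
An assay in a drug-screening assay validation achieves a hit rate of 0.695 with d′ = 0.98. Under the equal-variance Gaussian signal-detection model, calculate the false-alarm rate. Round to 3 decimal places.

z(hit rate) = z(0.695) = 0.5101
z(FA) = z(H) − d' = 0.5101 − 0.98 = -0.4699
false-alarm rate = Φ(-0.4699) = 0.3192

false-alarm rate = 0.319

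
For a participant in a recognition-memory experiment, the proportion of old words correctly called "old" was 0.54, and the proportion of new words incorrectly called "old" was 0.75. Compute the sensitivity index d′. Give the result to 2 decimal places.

z(H) = 0.1004
z(FA) = 0.6745
d' = z(H) − z(FA) = 0.1004 − 0.6745 = -0.5741

d′ = -0.57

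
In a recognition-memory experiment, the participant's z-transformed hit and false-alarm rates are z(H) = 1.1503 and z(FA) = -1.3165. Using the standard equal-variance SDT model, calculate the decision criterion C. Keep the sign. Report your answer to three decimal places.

C = 0.083

c = −½·[z(H) + z(FA)] = −½·(1.1503 + (-1.3165)) = 0.0831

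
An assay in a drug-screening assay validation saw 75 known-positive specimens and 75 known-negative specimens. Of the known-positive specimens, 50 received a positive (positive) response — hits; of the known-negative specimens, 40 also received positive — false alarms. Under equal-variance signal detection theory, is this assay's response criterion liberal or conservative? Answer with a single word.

liberal

z(H) = 0.431, z(FA) = 0.084
c = −½·(z(H) + z(FA)) = -0.2575
c < 0 → liberal criterion (biased toward responding “yes”).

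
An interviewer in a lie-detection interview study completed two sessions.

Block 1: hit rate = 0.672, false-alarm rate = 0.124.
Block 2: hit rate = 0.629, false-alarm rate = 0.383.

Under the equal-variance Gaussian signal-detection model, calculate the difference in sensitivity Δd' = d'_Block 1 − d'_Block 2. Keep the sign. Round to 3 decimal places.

Δd' = 0.974

Block 1: z(0.672) = 0.4454, z(0.124) = -1.1552, d' = 1.6006
Block 2: z(0.629) = 0.3292, z(0.383) = -0.2976, d' = 0.6268
Δd' = d'_Block 1 − d'_Block 2 = 1.6006 − 0.6268 = 0.9738
Block 1 has the higher sensitivity.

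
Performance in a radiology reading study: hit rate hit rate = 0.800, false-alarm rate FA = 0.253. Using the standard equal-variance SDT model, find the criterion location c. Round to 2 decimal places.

Φ⁻¹(H) = Φ⁻¹(0.800) = 0.8416
Φ⁻¹(FA) = Φ⁻¹(0.253) = -0.6651
c = −½·[z(H) + z(FA)] = −0.5 × (0.8416 + (-0.6651)) = -0.08825

c = -0.09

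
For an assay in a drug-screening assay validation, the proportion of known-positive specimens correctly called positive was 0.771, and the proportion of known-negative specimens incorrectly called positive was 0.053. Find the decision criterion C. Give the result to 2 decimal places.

z(H) = 0.7421
z(FA) = -1.6164
c = −½·[z(H) + z(FA)] = −0.5 × (0.7421 + (-1.6164)) = 0.43715

C = 0.44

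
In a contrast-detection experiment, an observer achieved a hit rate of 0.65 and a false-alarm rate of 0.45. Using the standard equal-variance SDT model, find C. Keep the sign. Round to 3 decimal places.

C = -0.130

Φ⁻¹(0.65) = 0.3853, Φ⁻¹(0.45) = -0.1257
c = −½·[z(H) + z(FA)] = −0.5 × (0.3853 + (-0.1257)) = -0.1298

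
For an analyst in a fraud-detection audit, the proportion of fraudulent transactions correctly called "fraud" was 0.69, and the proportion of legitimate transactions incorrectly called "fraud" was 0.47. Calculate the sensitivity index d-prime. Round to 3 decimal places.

z(H) = z(0.69) = 0.4959
z(FA) = z(0.47) = -0.0753
d' = z(H) − z(FA) = 0.4959 − (-0.0753) = 0.5712

d-prime = 0.571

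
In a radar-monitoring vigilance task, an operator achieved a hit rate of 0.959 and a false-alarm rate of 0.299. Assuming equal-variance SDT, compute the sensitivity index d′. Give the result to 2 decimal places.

d′ = 2.27

z(0.959) = 1.739, z(0.299) = -0.527
d' = z(H) − z(FA) = 1.739 − (-0.527) = 2.266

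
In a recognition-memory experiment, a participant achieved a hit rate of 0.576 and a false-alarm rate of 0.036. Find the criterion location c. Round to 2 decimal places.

z(H) = z(0.576) = 0.192
z(FA) = z(0.036) = -1.799
c = −½·[z(H) + z(FA)] = −0.5 × (0.192 + (-1.799)) = 0.8035
c > 0: the participant has a conservative response bias.

c = 0.80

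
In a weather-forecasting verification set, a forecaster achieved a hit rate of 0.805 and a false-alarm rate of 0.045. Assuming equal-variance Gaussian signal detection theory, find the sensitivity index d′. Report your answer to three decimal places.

Φ⁻¹(0.805) = 0.8596, Φ⁻¹(0.045) = -1.6954
d' = z(H) − z(FA) = 0.8596 − (-1.6954) = 2.5550

d′ = 2.555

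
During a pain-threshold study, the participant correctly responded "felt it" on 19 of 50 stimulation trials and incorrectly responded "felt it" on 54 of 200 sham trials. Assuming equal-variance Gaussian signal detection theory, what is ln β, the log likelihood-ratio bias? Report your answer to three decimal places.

H = 19/50 = 0.3800
FA = 54/200 = 0.2700
Φ⁻¹(0.3800) = -0.3055, Φ⁻¹(0.2700) = -0.6128
ln β = −½·[z(H)² − z(FA)²] = −0.5 × (0.0933 − 0.3755) = 0.1411

ln β = 0.141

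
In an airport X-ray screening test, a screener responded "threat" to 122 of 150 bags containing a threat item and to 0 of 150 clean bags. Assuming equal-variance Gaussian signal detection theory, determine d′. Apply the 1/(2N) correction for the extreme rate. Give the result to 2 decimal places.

d′ = 3.60

The false-alarm rate is 0/150 = 0, so apply the 1/(2N) correction: FA → 1/(2·150) = 0.00333.
z(H) = z(0.81333) = 0.890
z(FA) = z(0.00333) = -2.713
d' = 0.890 − (-2.713) = 3.603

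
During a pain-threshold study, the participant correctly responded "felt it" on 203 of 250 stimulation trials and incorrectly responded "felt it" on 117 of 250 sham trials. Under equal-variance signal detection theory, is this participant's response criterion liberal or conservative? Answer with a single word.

liberal

z(H) = 0.885, z(FA) = -0.080
c = −½·(z(H) + z(FA)) = -0.4025
c < 0 → liberal criterion (biased toward responding “yes”).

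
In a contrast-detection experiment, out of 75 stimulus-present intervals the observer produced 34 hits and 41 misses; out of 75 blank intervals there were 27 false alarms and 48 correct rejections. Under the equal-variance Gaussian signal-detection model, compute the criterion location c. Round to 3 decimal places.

H = 34/75 = 0.4533
FA = 27/75 = 0.3600
z(H) = z(0.4533) = -0.1173
z(FA) = z(0.3600) = -0.3585
c = −½·[z(H) + z(FA)] = −0.5 × (-0.1173 + (-0.3585)) = 0.2379

c = 0.238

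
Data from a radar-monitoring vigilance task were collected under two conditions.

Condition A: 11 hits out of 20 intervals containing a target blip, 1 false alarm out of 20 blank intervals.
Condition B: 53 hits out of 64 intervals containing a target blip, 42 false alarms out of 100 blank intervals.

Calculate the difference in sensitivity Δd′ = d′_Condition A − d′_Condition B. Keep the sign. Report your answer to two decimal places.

Condition A: z(0.5500) = 0.126, z(0.0500) = -1.645, d' = 1.771
Condition B: z(0.8281) = 0.947, z(0.4200) = -0.202, d' = 1.149
Δd' = d'_Condition A − d'_Condition B = 1.771 − 1.149 = 0.622
Condition A has the higher sensitivity.

Δd′ = 0.62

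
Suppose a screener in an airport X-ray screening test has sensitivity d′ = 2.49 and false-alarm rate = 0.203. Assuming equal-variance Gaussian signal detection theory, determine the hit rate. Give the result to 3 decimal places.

z(false-alarm rate) = z(0.203) = -0.8310
z(H) = z(FA) + d' = -0.8310 + 2.49 = 1.6590
hit rate = Φ(1.6590) = 0.9514

hit rate = 0.951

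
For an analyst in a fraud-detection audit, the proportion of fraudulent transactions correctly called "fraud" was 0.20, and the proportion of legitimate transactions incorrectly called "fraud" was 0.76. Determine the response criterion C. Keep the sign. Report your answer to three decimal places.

z(H) = -0.8416
z(FA) = 0.7063
c = −½·[z(H) + z(FA)] = −0.5 × (-0.8416 + 0.7063) = 0.06765

C = 0.068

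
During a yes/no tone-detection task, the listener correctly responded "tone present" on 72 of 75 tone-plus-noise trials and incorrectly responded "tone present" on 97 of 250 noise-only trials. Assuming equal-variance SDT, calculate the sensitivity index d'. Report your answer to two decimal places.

H = 72/75 = 0.9600
FA = 97/250 = 0.3880
Φ⁻¹(H) = 1.751
Φ⁻¹(FA) = -0.285
d' = z(H) − z(FA) = 1.751 − (-0.285) = 2.036

d' = 2.04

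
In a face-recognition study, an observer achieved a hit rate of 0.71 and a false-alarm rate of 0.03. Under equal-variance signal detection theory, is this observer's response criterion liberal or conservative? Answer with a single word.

z(H) = 0.553, z(FA) = -1.881
c = −½·(z(H) + z(FA)) = 0.664
c > 0 → conservative criterion (biased toward responding “no”).

conservative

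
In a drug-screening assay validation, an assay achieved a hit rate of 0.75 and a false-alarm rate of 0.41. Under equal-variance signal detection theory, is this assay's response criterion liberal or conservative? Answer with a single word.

liberal

z(H) = 0.674, z(FA) = -0.228
c = −½·(z(H) + z(FA)) = -0.223
c < 0 → liberal criterion (biased toward responding “yes”).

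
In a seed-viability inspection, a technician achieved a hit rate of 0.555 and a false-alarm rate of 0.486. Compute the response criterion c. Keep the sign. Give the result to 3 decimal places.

Φ⁻¹(H) = Φ⁻¹(0.555) = 0.1383
Φ⁻¹(FA) = Φ⁻¹(0.486) = -0.0351
c = −½·[z(H) + z(FA)] = −0.5 × (0.1383 + (-0.0351)) = -0.0516
c < 0: the technician has a liberal response bias.

c = -0.052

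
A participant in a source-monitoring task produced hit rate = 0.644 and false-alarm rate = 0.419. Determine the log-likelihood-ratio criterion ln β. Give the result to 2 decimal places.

z(H) = z(0.644) = 0.369
z(FA) = z(0.419) = -0.204
ln β = −½·[z(H)² − z(FA)²] = −0.5 × (0.136 − 0.042) = -0.047

ln β = -0.05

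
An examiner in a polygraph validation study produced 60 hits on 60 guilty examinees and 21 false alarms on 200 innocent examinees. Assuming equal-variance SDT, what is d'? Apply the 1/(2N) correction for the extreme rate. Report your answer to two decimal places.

The hit rate is 60/60 = 1, so apply the 1/(2N) correction: H → 1 − 1/(2·60) = 0.99167.
z(H) = z(0.99167) = 2.394
z(FA) = z(0.10500) = -1.254
d' = 2.394 − (-1.254) = 3.648

d' = 3.65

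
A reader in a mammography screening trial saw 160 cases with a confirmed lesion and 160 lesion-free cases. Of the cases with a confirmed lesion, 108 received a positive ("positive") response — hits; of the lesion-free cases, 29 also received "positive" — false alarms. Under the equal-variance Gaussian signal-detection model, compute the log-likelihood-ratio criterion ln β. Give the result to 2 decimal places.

H = 108/160 = 0.6750
FA = 29/160 = 0.1812
Φ⁻¹(0.6750) = 0.454, Φ⁻¹(0.1812) = -0.911
ln β = −½·[z(H)² − z(FA)²] = −0.5 × (0.206 − 0.830) = 0.312

ln β = 0.31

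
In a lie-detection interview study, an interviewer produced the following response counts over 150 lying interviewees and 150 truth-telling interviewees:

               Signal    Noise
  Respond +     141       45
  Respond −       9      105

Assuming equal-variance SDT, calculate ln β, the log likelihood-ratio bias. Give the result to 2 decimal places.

ln β = -1.07

H = 141/150 = 0.9400
FA = 45/150 = 0.3000
Φ⁻¹(H) = 1.555
Φ⁻¹(FA) = -0.524
ln β = −½·[z(H)² − z(FA)²] = −0.5 × (2.418 − 0.275) = -1.0715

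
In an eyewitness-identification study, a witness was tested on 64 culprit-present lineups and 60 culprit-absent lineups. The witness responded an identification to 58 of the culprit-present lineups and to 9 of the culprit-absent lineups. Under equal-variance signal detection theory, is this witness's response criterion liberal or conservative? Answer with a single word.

liberal

z(H) = 1.318, z(FA) = -1.036
c = −½·(z(H) + z(FA)) = -0.141
c < 0 → liberal criterion (biased toward responding “yes”).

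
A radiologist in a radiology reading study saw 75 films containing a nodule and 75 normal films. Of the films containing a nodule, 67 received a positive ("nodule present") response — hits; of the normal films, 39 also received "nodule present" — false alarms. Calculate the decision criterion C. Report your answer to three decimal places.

H = 67/75 = 0.8933
FA = 39/75 = 0.5200
Φ⁻¹(H) = 1.2443
Φ⁻¹(FA) = 0.0502
c = −½·[z(H) + z(FA)] = −0.5 × (1.2443 + 0.0502) = -0.64725

C = -0.647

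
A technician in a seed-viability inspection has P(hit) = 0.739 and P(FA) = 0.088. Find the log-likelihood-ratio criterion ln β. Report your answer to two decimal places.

ln β = 0.71

Φ⁻¹(H) = Φ⁻¹(0.739) = 0.640
Φ⁻¹(FA) = Φ⁻¹(0.088) = -1.353
ln β = −½·[z(H)² − z(FA)²] = −0.5 × (0.410 − 1.831) = 0.7105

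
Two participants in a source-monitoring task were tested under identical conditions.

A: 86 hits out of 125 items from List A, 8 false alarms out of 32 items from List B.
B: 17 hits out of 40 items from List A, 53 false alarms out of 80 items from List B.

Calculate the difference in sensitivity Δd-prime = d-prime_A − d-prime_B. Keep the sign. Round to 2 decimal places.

Δd-prime = 1.77

A: z(0.6880) = 0.490, z(0.2500) = -0.674, d' = 1.164
B: z(0.4250) = -0.189, z(0.6625) = 0.419, d' = -0.608
Δd' = d'_A − d'_B = 1.164 − (-0.608) = 1.772
A has the higher sensitivity.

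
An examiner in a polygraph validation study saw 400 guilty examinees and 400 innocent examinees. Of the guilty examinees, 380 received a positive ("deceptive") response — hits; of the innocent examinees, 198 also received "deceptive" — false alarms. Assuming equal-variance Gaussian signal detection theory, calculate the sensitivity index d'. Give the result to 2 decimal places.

H = 380/400 = 0.9500
FA = 198/400 = 0.4950
z(0.9500) = 1.645, z(0.4950) = -0.013
d' = z(H) − z(FA) = 1.645 − (-0.013) = 1.658

d' = 1.66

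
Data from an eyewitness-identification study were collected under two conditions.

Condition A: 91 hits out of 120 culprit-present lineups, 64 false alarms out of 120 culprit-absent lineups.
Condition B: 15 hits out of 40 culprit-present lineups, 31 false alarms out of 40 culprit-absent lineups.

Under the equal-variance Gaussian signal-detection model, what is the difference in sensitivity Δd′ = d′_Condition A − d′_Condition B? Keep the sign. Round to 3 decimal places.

Δd′ = 1.691

Condition A: z(0.7583) = 0.7008, z(0.5333) = 0.0836, d' = 0.6172
Condition B: z(0.3750) = -0.3186, z(0.7750) = 0.7554, d' = -1.0740
Δd' = d'_Condition A − d'_Condition B = 0.6172 − (-1.0740) = 1.6912
Condition A has the higher sensitivity.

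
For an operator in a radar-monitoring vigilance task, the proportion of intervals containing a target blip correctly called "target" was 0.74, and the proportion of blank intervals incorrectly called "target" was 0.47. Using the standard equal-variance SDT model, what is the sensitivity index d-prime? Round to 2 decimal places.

d-prime = 0.72

z(H) = 0.6433
z(FA) = -0.0753
d' = z(H) − z(FA) = 0.6433 − (-0.0753) = 0.7186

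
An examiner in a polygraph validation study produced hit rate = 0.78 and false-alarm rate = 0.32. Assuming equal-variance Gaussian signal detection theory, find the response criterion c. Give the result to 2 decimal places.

Φ⁻¹(H) = Φ⁻¹(0.78) = 0.7722
Φ⁻¹(FA) = Φ⁻¹(0.32) = -0.4677
c = −½·[z(H) + z(FA)] = −0.5 × (0.7722 + (-0.4677)) = -0.15225

c = -0.15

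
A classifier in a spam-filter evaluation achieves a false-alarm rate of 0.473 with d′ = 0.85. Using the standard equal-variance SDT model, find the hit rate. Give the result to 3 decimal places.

hit rate = 0.783

z(false-alarm rate) = z(0.473) = -0.0677
z(H) = z(FA) + d' = -0.0677 + 0.85 = 0.7823
hit rate = Φ(0.7823) = 0.7830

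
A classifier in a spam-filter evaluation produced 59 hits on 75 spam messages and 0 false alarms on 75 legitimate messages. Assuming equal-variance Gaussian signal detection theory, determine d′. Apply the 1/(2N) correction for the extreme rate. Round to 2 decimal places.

d′ = 3.27

The false-alarm rate is 0/75 = 0, so apply the 1/(2N) correction: FA → 1/(2·75) = 0.00667.
z(H) = z(0.78667) = 0.795
z(FA) = z(0.00667) = -2.475
d' = 0.795 − (-2.475) = 3.270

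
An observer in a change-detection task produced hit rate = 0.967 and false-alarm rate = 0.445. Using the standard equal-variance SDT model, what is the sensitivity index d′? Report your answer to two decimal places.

Φ⁻¹(H) = 1.8384
Φ⁻¹(FA) = -0.1383
d' = z(H) − z(FA) = 1.8384 − (-0.1383) = 1.9767

d′ = 1.98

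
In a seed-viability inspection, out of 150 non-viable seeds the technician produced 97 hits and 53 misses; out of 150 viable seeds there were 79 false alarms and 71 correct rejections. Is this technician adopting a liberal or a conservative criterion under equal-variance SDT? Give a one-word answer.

liberal

z(H) = 0.376, z(FA) = 0.067
c = −½·(z(H) + z(FA)) = -0.2215
c < 0 → liberal criterion (biased toward responding “yes”).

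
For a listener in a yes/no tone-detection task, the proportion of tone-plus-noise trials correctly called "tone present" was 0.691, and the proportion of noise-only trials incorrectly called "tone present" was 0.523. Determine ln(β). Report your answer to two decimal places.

z(H) = 0.499
z(FA) = 0.058
ln β = −½·[z(H)² − z(FA)²] = −0.5 × (0.249 − 0.003) = -0.123

ln β = -0.12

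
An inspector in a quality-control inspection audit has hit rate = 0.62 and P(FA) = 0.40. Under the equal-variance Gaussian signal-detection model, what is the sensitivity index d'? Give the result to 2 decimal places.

z(0.62) = 0.3055, z(0.40) = -0.2533
d' = z(H) − z(FA) = 0.3055 − (-0.2533) = 0.5588

d' = 0.56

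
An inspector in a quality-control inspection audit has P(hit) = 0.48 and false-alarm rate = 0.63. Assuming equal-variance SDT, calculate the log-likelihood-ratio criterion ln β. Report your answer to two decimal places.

ln β = 0.05

z(H) = -0.050
z(FA) = 0.332
ln β = −½·[z(H)² − z(FA)²] = −0.5 × (0.003 − 0.110) = 0.0535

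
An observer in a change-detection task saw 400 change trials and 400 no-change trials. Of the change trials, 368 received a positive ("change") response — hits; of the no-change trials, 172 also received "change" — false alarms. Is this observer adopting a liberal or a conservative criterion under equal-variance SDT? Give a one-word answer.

liberal

z(H) = 1.405, z(FA) = -0.176
c = −½·(z(H) + z(FA)) = -0.6145
c < 0 → liberal criterion (biased toward responding “yes”).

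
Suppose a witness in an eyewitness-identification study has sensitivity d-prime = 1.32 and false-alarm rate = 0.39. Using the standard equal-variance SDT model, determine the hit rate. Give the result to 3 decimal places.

z(false-alarm rate) = z(0.39) = -0.2793
z(H) = z(FA) + d' = -0.2793 + 1.32 = 1.0407
hit rate = Φ(1.0407) = 0.8510

hit rate = 0.851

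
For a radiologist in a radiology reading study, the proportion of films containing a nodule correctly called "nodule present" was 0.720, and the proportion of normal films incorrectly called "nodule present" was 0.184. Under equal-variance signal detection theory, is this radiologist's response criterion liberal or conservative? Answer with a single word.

z(H) = 0.583, z(FA) = -0.900
c = −½·(z(H) + z(FA)) = 0.1585
c > 0 → conservative criterion (biased toward responding “no”).

conservative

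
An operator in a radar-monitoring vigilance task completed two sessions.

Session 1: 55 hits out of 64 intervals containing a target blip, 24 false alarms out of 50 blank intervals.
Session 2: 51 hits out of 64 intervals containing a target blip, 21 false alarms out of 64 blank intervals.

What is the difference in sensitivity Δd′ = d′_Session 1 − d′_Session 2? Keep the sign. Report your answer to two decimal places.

Δd′ = -0.15

Session 1: z(0.8594) = 1.078, z(0.4800) = -0.050, d' = 1.128
Session 2: z(0.7969) = 0.831, z(0.3281) = -0.445, d' = 1.276
Δd' = d'_Session 1 − d'_Session 2 = 1.128 − 1.276 = -0.148
Session 2 has the higher sensitivity.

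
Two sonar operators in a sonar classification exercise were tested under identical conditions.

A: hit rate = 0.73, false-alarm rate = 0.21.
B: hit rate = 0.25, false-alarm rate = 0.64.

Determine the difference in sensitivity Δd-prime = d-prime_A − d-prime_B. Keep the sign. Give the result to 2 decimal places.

Δd-prime = 2.45

A: z(0.73) = 0.613, z(0.21) = -0.806, d' = 1.419
B: z(0.25) = -0.674, z(0.64) = 0.358, d' = -1.032
Δd' = d'_A − d'_B = 1.419 − (-1.032) = 2.451
A has the higher sensitivity.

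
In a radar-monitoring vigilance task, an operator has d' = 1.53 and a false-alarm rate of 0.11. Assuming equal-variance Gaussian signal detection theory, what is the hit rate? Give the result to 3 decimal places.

z(false-alarm rate) = z(0.11) = -1.2265
z(H) = z(FA) + d' = -1.2265 + 1.53 = 0.3035
hit rate = Φ(0.3035) = 0.6192

hit rate = 0.619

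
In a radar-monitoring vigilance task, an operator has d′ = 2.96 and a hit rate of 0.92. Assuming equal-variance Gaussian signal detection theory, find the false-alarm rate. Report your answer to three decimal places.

z(hit rate) = z(0.92) = 1.4051
z(FA) = z(H) − d' = 1.4051 − 2.96 = -1.5549
false-alarm rate = Φ(-1.5549) = 0.0600

false-alarm rate = 0.060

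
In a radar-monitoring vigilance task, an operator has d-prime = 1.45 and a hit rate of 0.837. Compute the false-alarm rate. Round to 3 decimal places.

false-alarm rate = 0.320

z(hit rate) = z(0.837) = 0.9822
z(FA) = z(H) − d' = 0.9822 − 1.45 = -0.4678
false-alarm rate = Φ(-0.4678) = 0.3200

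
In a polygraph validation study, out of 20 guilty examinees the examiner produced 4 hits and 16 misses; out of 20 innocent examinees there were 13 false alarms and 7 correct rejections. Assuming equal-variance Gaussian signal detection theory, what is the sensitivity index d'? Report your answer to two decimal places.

d' = -1.23

H = 4/20 = 0.2000
FA = 13/20 = 0.6500
z(H) = z(0.2000) = -0.8416
z(FA) = z(0.6500) = 0.3853
d' = z(H) − z(FA) = -0.8416 − 0.3853 = -1.2269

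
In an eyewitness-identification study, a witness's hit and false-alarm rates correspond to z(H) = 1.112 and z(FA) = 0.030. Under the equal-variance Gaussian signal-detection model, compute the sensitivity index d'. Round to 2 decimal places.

d' = 1.08

d' = z(H) − z(FA) = 1.112 − 0.030 = 1.082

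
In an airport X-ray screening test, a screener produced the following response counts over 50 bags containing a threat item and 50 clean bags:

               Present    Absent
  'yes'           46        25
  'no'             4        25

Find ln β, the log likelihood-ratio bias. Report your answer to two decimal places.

ln β = -0.99

H = 46/50 = 0.9200
FA = 25/50 = 0.5000
Φ⁻¹(0.9200) = 1.405, Φ⁻¹(0.5000) = 0.000
ln β = −½·[z(H)² − z(FA)²] = −0.5 × (1.974 − 0.000) = -0.987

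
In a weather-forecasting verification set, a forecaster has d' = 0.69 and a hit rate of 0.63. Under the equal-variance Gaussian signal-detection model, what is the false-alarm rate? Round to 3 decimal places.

z(hit rate) = z(0.63) = 0.3319
z(FA) = z(H) − d' = 0.3319 − 0.69 = -0.3581
false-alarm rate = Φ(-0.3581) = 0.3601

false-alarm rate = 0.360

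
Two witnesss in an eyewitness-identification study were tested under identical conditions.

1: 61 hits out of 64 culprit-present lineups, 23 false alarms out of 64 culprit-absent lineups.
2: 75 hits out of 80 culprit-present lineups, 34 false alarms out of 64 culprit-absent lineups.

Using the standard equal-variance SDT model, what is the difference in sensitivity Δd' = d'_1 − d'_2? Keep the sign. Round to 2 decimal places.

Δd' = 0.58

1: z(0.9531) = 1.676, z(0.3594) = -0.360, d' = 2.036
2: z(0.9375) = 1.534, z(0.5312) = 0.078, d' = 1.456
Δd' = d'_1 − d'_2 = 2.036 − 1.456 = 0.580
1 has the higher sensitivity.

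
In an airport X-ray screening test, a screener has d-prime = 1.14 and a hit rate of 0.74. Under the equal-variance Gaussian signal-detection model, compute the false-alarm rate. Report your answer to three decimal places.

z(hit rate) = z(0.74) = 0.6433
z(FA) = z(H) − d' = 0.6433 − 1.14 = -0.4967
false-alarm rate = Φ(-0.4967) = 0.3097

false-alarm rate = 0.310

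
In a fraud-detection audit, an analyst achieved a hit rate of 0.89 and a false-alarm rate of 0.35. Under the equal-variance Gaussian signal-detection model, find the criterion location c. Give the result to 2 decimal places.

Φ⁻¹(H) = 1.2265
Φ⁻¹(FA) = -0.3853
c = −½·[z(H) + z(FA)] = −0.5 × (1.2265 + (-0.3853)) = -0.4206

c = -0.42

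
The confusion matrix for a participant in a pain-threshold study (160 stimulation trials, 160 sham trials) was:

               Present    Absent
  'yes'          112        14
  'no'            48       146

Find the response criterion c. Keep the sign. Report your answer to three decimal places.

H = 112/160 = 0.7000
FA = 14/160 = 0.0875
z(H) = 0.5244
z(FA) = -1.3563
c = −½·[z(H) + z(FA)] = −0.5 × (0.5244 + (-1.3563)) = 0.41595

c = 0.416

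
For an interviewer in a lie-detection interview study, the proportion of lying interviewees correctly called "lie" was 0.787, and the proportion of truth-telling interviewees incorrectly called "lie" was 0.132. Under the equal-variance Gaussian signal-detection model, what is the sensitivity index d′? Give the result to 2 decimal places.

d′ = 1.91

z(H) = z(0.787) = 0.7961
z(FA) = z(0.132) = -1.1170
d' = z(H) − z(FA) = 0.7961 − (-1.1170) = 1.9131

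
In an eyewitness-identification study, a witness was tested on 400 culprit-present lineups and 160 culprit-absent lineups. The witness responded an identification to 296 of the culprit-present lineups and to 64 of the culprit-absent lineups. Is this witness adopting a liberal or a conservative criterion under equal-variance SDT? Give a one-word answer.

liberal

z(H) = 0.643, z(FA) = -0.253
c = −½·(z(H) + z(FA)) = -0.195
c < 0 → liberal criterion (biased toward responding “yes”).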